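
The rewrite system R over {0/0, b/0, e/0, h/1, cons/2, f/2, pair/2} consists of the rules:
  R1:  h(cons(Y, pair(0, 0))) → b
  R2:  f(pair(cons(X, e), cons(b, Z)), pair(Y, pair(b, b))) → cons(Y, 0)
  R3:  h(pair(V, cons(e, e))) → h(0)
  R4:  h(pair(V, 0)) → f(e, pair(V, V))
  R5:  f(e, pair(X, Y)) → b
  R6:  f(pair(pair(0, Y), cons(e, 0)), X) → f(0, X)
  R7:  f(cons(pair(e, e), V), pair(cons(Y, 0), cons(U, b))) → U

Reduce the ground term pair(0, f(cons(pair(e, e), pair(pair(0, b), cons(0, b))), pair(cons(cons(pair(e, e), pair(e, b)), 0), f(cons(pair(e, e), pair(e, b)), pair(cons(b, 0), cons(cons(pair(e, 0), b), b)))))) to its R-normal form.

1. pair(0, f(cons(pair(e, e), pair(pair(0, b), cons(0, b))), pair(cons(cons(pair(e, e), pair(e, b)), 0), f(cons(pair(e, e), pair(e, b)), pair(cons(b, 0), cons(cons(pair(e, 0), b), b))))))  →  pair(0, f(cons(pair(e, e), pair(pair(0, b), cons(0, b))), pair(cons(cons(pair(e, e), pair(e, b)), 0), cons(pair(e, 0), b))))   [R7 at 2.2.2]
2. pair(0, f(cons(pair(e, e), pair(pair(0, b), cons(0, b))), pair(cons(cons(pair(e, e), pair(e, b)), 0), cons(pair(e, 0), b))))  →  pair(0, pair(e, 0))   [R7 at 2]

pair(0, pair(e, 0))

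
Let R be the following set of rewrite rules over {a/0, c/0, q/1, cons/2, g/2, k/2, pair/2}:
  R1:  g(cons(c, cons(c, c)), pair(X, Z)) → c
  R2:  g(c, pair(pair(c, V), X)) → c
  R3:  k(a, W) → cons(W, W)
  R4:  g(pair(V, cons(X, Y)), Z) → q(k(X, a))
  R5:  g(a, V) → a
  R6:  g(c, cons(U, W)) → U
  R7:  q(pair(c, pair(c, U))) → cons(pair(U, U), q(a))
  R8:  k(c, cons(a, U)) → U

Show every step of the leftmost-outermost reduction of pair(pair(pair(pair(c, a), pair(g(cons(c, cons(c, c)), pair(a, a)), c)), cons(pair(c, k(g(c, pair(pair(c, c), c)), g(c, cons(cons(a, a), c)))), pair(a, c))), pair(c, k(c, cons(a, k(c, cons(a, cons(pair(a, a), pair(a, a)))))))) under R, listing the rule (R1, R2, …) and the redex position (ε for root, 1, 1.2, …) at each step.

pair(pair(pair(pair(c, a), pair(c, c)), cons(pair(c, a), pair(a, c))), pair(c, cons(pair(a, a), pair(a, a))))

1. pair(pair(pair(pair(c, a), pair(g(cons(c, cons(c, c)), pair(a, a)), c)), cons(pair(c, k(g(c, pair(pair(c, c), c)), g(c, cons(cons(a, a), c)))), pair(a, c))), pair(c, k(c, cons(a, k(c, cons(a, cons(pair(a, a), pair(a, a))))))))  →  pair(pair(pair(pair(c, a), pair(c, c)), cons(pair(c, k(g(c, pair(pair(c, c), c)), g(c, cons(cons(a, a), c)))), pair(a, c))), pair(c, k(c, cons(a, k(c, cons(a, cons(pair(a, a), pair(a, a))))))))   [R1 at 1.1.2.1]
2. pair(pair(pair(pair(c, a), pair(c, c)), cons(pair(c, k(g(c, pair(pair(c, c), c)), g(c, cons(cons(a, a), c)))), pair(a, c))), pair(c, k(c, cons(a, k(c, cons(a, cons(pair(a, a), pair(a, a))))))))  →  pair(pair(pair(pair(c, a), pair(c, c)), cons(pair(c, k(c, g(c, cons(cons(a, a), c)))), pair(a, c))), pair(c, k(c, cons(a, k(c, cons(a, cons(pair(a, a), pair(a, a))))))))   [R2 at 1.2.1.2.1]
3. pair(pair(pair(pair(c, a), pair(c, c)), cons(pair(c, k(c, g(c, cons(cons(a, a), c)))), pair(a, c))), pair(c, k(c, cons(a, k(c, cons(a, cons(pair(a, a), pair(a, a))))))))  →  pair(pair(pair(pair(c, a), pair(c, c)), cons(pair(c, k(c, cons(a, a))), pair(a, c))), pair(c, k(c, cons(a, k(c, cons(a, cons(pair(a, a), pair(a, a))))))))   [R6 at 1.2.1.2.2]
4. pair(pair(pair(pair(c, a), pair(c, c)), cons(pair(c, k(c, cons(a, a))), pair(a, c))), pair(c, k(c, cons(a, k(c, cons(a, cons(pair(a, a), pair(a, a))))))))  →  pair(pair(pair(pair(c, a), pair(c, c)), cons(pair(c, a), pair(a, c))), pair(c, k(c, cons(a, k(c, cons(a, cons(pair(a, a), pair(a, a))))))))   [R8 at 1.2.1.2]
5. pair(pair(pair(pair(c, a), pair(c, c)), cons(pair(c, a), pair(a, c))), pair(c, k(c, cons(a, k(c, cons(a, cons(pair(a, a), pair(a, a))))))))  →  pair(pair(pair(pair(c, a), pair(c, c)), cons(pair(c, a), pair(a, c))), pair(c, k(c, cons(a, cons(pair(a, a), pair(a, a))))))   [R8 at 2.2]
6. pair(pair(pair(pair(c, a), pair(c, c)), cons(pair(c, a), pair(a, c))), pair(c, k(c, cons(a, cons(pair(a, a), pair(a, a))))))  →  pair(pair(pair(pair(c, a), pair(c, c)), cons(pair(c, a), pair(a, c))), pair(c, cons(pair(a, a), pair(a, a))))   [R8 at 2.2]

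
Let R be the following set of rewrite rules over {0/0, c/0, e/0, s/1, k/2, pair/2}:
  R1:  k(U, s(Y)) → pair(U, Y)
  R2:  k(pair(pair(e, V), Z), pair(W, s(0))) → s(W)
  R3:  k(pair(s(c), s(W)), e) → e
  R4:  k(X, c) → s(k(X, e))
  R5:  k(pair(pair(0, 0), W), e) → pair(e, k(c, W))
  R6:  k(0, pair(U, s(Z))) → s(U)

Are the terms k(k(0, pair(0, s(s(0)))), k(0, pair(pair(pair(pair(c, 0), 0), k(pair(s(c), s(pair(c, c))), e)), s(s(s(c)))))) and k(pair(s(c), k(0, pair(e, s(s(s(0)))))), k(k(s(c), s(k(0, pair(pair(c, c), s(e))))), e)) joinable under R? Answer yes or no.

no — NF(t₁) = pair(s(0), pair(pair(pair(c, 0), 0), e)), NF(t₂) = e

Reduce t₁ = k(k(0, pair(0, s(s(0)))), k(0, pair(pair(pair(pair(c, 0), 0), k(pair(s(c), s(pair(c, c))), e)), s(s(s(c)))))):
1. k(k(0, pair(0, s(s(0)))), k(0, pair(pair(pair(pair(c, 0), 0), k(pair(s(c), s(pair(c, c))), e)), s(s(s(c))))))  →  k(s(0), k(0, pair(pair(pair(pair(c, 0), 0), k(pair(s(c), s(pair(c, c))), e)), s(s(s(c))))))   [R6 at 1]
2. k(s(0), k(0, pair(pair(pair(pair(c, 0), 0), k(pair(s(c), s(pair(c, c))), e)), s(s(s(c))))))  →  k(s(0), s(pair(pair(pair(c, 0), 0), k(pair(s(c), s(pair(c, c))), e))))   [R6 at 2]
3. k(s(0), s(pair(pair(pair(c, 0), 0), k(pair(s(c), s(pair(c, c))), e))))  →  pair(s(0), pair(pair(pair(c, 0), 0), k(pair(s(c), s(pair(c, c))), e)))   [R1 at ε]
4. pair(s(0), pair(pair(pair(c, 0), 0), k(pair(s(c), s(pair(c, c))), e)))  →  pair(s(0), pair(pair(pair(c, 0), 0), e))   [R3 at 2.2]

Reduce t₂ = k(pair(s(c), k(0, pair(e, s(s(s(0)))))), k(k(s(c), s(k(0, pair(pair(c, c), s(e))))), e)):
1. k(pair(s(c), k(0, pair(e, s(s(s(0)))))), k(k(s(c), s(k(0, pair(pair(c, c), s(e))))), e))  →  k(pair(s(c), s(e)), k(k(s(c), s(k(0, pair(pair(c, c), s(e))))), e))   [R6 at 1.2]
2. k(pair(s(c), s(e)), k(k(s(c), s(k(0, pair(pair(c, c), s(e))))), e))  →  k(pair(s(c), s(e)), k(pair(s(c), k(0, pair(pair(c, c), s(e)))), e))   [R1 at 2.1]
3. k(pair(s(c), s(e)), k(pair(s(c), k(0, pair(pair(c, c), s(e)))), e))  →  k(pair(s(c), s(e)), k(pair(s(c), s(pair(c, c))), e))   [R6 at 2.1.2]
4. k(pair(s(c), s(e)), k(pair(s(c), s(pair(c, c))), e))  →  k(pair(s(c), s(e)), e)   [R3 at 2]
5. k(pair(s(c), s(e)), e)  →  e   [R3 at ε]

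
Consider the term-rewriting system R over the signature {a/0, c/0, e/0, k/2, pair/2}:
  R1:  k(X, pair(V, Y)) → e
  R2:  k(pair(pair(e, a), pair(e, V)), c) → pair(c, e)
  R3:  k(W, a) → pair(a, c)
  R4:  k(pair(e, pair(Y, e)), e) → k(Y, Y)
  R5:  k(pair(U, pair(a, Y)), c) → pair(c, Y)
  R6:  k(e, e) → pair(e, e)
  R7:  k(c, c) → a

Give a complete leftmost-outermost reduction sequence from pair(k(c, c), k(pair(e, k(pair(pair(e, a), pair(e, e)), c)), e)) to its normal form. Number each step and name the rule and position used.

pair(a, a)

1. pair(k(c, c), k(pair(e, k(pair(pair(e, a), pair(e, e)), c)), e))  →  pair(a, k(pair(e, k(pair(pair(e, a), pair(e, e)), c)), e))   [R7 at 1]
2. pair(a, k(pair(e, k(pair(pair(e, a), pair(e, e)), c)), e))  →  pair(a, k(pair(e, pair(c, e)), e))   [R2 at 2.1.2]
3. pair(a, k(pair(e, pair(c, e)), e))  →  pair(a, k(c, c))   [R4 at 2]
4. pair(a, k(c, c))  →  pair(a, a)   [R7 at 2]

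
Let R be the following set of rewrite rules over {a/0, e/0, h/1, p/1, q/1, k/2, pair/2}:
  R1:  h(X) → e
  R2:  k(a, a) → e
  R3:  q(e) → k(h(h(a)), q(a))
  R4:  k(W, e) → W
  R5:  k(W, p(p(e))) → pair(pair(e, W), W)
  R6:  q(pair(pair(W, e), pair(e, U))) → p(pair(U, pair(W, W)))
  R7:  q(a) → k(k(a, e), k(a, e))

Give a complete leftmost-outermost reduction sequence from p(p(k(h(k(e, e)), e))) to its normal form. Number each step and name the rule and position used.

1. p(p(k(h(k(e, e)), e)))  →  p(p(h(k(e, e))))   [R4 at 1.1]
2. p(p(h(k(e, e))))  →  p(p(e))   [R1 at 1.1]

p(p(e))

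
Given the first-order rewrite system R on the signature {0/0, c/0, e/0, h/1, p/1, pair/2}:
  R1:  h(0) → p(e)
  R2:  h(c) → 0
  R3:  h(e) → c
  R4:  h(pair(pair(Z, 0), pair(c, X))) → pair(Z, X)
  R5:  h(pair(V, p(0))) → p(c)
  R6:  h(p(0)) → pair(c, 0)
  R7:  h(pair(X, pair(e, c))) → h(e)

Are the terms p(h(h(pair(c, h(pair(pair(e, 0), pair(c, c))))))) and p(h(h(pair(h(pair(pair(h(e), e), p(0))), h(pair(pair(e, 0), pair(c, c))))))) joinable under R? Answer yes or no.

Reduce t₁ = p(h(h(pair(c, h(pair(pair(e, 0), pair(c, c))))))):
1. p(h(h(pair(c, h(pair(pair(e, 0), pair(c, c)))))))  →  p(h(h(pair(c, pair(e, c)))))   [R4 at 1.1.1.2]
2. p(h(h(pair(c, pair(e, c)))))  →  p(h(h(e)))   [R7 at 1.1]
3. p(h(h(e)))  →  p(h(c))   [R3 at 1.1]
4. p(h(c))  →  p(0)   [R2 at 1]

Reduce t₂ = p(h(h(pair(h(pair(pair(h(e), e), p(0))), h(pair(pair(e, 0), pair(c, c))))))):
1. p(h(h(pair(h(pair(pair(h(e), e), p(0))), h(pair(pair(e, 0), pair(c, c)))))))  →  p(h(h(pair(p(c), h(pair(pair(e, 0), pair(c, c)))))))   [R5 at 1.1.1.1]
2. p(h(h(pair(p(c), h(pair(pair(e, 0), pair(c, c)))))))  →  p(h(h(pair(p(c), pair(e, c)))))   [R4 at 1.1.1.2]
3. p(h(h(pair(p(c), pair(e, c)))))  →  p(h(h(e)))   [R7 at 1.1]
4. p(h(h(e)))  →  p(h(c))   [R3 at 1.1]
5. p(h(c))  →  p(0)   [R2 at 1]

yes — NF(t₁) = p(0), NF(t₂) = p(0)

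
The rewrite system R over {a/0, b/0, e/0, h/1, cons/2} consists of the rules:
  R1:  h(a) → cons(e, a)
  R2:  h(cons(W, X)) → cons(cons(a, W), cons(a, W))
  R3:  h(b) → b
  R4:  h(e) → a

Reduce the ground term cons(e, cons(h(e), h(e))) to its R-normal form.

cons(e, cons(a, a))

1. cons(e, cons(h(e), h(e)))  →  cons(e, cons(a, h(e)))   [R4 at 2.1]
2. cons(e, cons(a, h(e)))  →  cons(e, cons(a, a))   [R4 at 2.2]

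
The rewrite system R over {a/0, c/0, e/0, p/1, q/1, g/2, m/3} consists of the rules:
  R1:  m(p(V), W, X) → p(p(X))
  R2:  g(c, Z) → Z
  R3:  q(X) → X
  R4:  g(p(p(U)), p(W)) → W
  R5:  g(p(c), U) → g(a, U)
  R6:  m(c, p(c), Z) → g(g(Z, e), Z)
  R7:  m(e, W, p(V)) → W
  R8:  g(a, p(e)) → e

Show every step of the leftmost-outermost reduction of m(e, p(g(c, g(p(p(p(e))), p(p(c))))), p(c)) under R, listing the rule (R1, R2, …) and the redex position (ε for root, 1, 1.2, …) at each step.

1. m(e, p(g(c, g(p(p(p(e))), p(p(c))))), p(c))  →  p(g(c, g(p(p(p(e))), p(p(c)))))   [R7 at ε]
2. p(g(c, g(p(p(p(e))), p(p(c)))))  →  p(g(p(p(p(e))), p(p(c))))   [R2 at 1]
3. p(g(p(p(p(e))), p(p(c))))  →  p(p(c))   [R4 at 1]

p(p(c))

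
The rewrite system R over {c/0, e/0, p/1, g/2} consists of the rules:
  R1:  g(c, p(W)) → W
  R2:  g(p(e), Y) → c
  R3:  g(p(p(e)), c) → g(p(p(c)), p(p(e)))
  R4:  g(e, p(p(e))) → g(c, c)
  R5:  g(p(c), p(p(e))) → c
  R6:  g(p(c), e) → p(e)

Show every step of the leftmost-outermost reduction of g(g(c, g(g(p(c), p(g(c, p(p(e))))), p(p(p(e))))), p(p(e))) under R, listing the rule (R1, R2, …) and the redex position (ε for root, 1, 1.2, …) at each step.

1. g(g(c, g(g(p(c), p(g(c, p(p(e))))), p(p(p(e))))), p(p(e)))  →  g(g(c, g(g(p(c), p(p(e))), p(p(p(e))))), p(p(e)))   [R1 at 1.2.1.2.1]
2. g(g(c, g(g(p(c), p(p(e))), p(p(p(e))))), p(p(e)))  →  g(g(c, g(c, p(p(p(e))))), p(p(e)))   [R5 at 1.2.1]
3. g(g(c, g(c, p(p(p(e))))), p(p(e)))  →  g(g(c, p(p(e))), p(p(e)))   [R1 at 1.2]
4. g(g(c, p(p(e))), p(p(e)))  →  g(p(e), p(p(e)))   [R1 at 1]
5. g(p(e), p(p(e)))  →  c   [R2 at ε]

c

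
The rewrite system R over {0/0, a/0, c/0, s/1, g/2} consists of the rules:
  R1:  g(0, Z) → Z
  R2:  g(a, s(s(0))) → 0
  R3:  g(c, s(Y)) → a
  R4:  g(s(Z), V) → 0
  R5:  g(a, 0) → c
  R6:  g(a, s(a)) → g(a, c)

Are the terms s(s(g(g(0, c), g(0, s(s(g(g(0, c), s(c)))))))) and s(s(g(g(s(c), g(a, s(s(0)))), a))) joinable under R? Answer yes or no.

Reduce t₁ = s(s(g(g(0, c), g(0, s(s(g(g(0, c), s(c)))))))):
1. s(s(g(g(0, c), g(0, s(s(g(g(0, c), s(c))))))))  →  s(s(g(c, g(0, s(s(g(g(0, c), s(c))))))))   [R1 at 1.1.1]
2. s(s(g(c, g(0, s(s(g(g(0, c), s(c))))))))  →  s(s(g(c, s(s(g(g(0, c), s(c)))))))   [R1 at 1.1.2]
3. s(s(g(c, s(s(g(g(0, c), s(c)))))))  →  s(s(a))   [R3 at 1.1]

Reduce t₂ = s(s(g(g(s(c), g(a, s(s(0)))), a))):
1. s(s(g(g(s(c), g(a, s(s(0)))), a)))  →  s(s(g(0, a)))   [R4 at 1.1.1]
2. s(s(g(0, a)))  →  s(s(a))   [R1 at 1.1]

yes — NF(t₁) = s(s(a)), NF(t₂) = s(s(a))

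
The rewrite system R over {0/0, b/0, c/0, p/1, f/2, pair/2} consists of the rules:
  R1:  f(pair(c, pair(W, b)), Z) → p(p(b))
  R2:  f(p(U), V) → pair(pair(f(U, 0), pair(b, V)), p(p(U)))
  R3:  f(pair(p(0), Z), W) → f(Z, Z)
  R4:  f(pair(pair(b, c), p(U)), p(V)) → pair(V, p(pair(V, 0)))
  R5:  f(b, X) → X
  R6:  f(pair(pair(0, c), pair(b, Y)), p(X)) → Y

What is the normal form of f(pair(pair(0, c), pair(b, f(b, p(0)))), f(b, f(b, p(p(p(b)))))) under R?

1. f(pair(pair(0, c), pair(b, f(b, p(0)))), f(b, f(b, p(p(p(b))))))  →  f(pair(pair(0, c), pair(b, p(0))), f(b, f(b, p(p(p(b))))))   [R5 at 1.2.2]
2. f(pair(pair(0, c), pair(b, p(0))), f(b, f(b, p(p(p(b))))))  →  f(pair(pair(0, c), pair(b, p(0))), f(b, p(p(p(b)))))   [R5 at 2]
3. f(pair(pair(0, c), pair(b, p(0))), f(b, p(p(p(b)))))  →  f(pair(pair(0, c), pair(b, p(0))), p(p(p(b))))   [R5 at 2]
4. f(pair(pair(0, c), pair(b, p(0))), p(p(p(b))))  →  p(0)   [R6 at ε]

p(0)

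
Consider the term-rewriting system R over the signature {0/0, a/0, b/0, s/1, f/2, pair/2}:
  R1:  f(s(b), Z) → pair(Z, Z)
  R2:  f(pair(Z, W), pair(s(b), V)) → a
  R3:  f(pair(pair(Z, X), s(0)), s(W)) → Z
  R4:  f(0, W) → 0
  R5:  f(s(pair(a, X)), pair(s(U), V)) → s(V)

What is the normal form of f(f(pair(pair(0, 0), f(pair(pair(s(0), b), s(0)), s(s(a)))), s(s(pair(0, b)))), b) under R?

0

1. f(f(pair(pair(0, 0), f(pair(pair(s(0), b), s(0)), s(s(a)))), s(s(pair(0, b)))), b)  →  f(f(pair(pair(0, 0), s(0)), s(s(pair(0, b)))), b)   [R3 at 1.1.2]
2. f(f(pair(pair(0, 0), s(0)), s(s(pair(0, b)))), b)  →  f(0, b)   [R3 at 1]
3. f(0, b)  →  0   [R4 at ε]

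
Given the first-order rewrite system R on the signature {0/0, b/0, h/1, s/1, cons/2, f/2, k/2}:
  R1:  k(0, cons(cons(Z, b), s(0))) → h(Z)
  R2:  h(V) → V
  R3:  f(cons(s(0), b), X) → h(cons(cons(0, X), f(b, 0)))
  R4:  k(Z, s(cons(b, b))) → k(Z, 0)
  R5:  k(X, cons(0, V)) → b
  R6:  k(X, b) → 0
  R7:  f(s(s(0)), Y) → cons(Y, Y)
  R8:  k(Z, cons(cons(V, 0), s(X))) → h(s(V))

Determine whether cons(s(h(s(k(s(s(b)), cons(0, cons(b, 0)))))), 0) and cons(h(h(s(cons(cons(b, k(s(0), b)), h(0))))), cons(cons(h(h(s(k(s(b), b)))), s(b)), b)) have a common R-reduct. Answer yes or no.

Reduce t₁ = cons(s(h(s(k(s(s(b)), cons(0, cons(b, 0)))))), 0):
1. cons(s(h(s(k(s(s(b)), cons(0, cons(b, 0)))))), 0)  →  cons(s(s(k(s(s(b)), cons(0, cons(b, 0))))), 0)   [R2 at 1.1]
2. cons(s(s(k(s(s(b)), cons(0, cons(b, 0))))), 0)  →  cons(s(s(b)), 0)   [R5 at 1.1.1]

Reduce t₂ = cons(h(h(s(cons(cons(b, k(s(0), b)), h(0))))), cons(cons(h(h(s(k(s(b), b)))), s(b)), b)):
1. cons(h(h(s(cons(cons(b, k(s(0), b)), h(0))))), cons(cons(h(h(s(k(s(b), b)))), s(b)), b))  →  cons(h(s(cons(cons(b, k(s(0), b)), h(0)))), cons(cons(h(h(s(k(s(b), b)))), s(b)), b))   [R2 at 1]
2. cons(h(s(cons(cons(b, k(s(0), b)), h(0)))), cons(cons(h(h(s(k(s(b), b)))), s(b)), b))  →  cons(s(cons(cons(b, k(s(0), b)), h(0))), cons(cons(h(h(s(k(s(b), b)))), s(b)), b))   [R2 at 1]
3. cons(s(cons(cons(b, k(s(0), b)), h(0))), cons(cons(h(h(s(k(s(b), b)))), s(b)), b))  →  cons(s(cons(cons(b, 0), h(0))), cons(cons(h(h(s(k(s(b), b)))), s(b)), b))   [R6 at 1.1.1.2]
4. cons(s(cons(cons(b, 0), h(0))), cons(cons(h(h(s(k(s(b), b)))), s(b)), b))  →  cons(s(cons(cons(b, 0), 0)), cons(cons(h(h(s(k(s(b), b)))), s(b)), b))   [R2 at 1.1.2]
5. cons(s(cons(cons(b, 0), 0)), cons(cons(h(h(s(k(s(b), b)))), s(b)), b))  →  cons(s(cons(cons(b, 0), 0)), cons(cons(h(s(k(s(b), b))), s(b)), b))   [R2 at 2.1.1]
6. cons(s(cons(cons(b, 0), 0)), cons(cons(h(s(k(s(b), b))), s(b)), b))  →  cons(s(cons(cons(b, 0), 0)), cons(cons(s(k(s(b), b)), s(b)), b))   [R2 at 2.1.1]
7. cons(s(cons(cons(b, 0), 0)), cons(cons(s(k(s(b), b)), s(b)), b))  →  cons(s(cons(cons(b, 0), 0)), cons(cons(s(0), s(b)), b))   [R6 at 2.1.1.1]

no — NF(t₁) = cons(s(s(b)), 0), NF(t₂) = cons(s(cons(cons(b, 0), 0)), cons(cons(s(0), s(b)), b))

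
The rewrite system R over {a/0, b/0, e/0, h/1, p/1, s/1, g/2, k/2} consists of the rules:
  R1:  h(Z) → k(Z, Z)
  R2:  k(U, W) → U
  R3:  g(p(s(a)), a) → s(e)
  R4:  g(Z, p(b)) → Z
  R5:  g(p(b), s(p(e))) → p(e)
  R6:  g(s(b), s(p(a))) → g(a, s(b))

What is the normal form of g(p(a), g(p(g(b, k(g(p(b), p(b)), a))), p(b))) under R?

1. g(p(a), g(p(g(b, k(g(p(b), p(b)), a))), p(b)))  →  g(p(a), p(g(b, k(g(p(b), p(b)), a))))   [R4 at 2]
2. g(p(a), p(g(b, k(g(p(b), p(b)), a))))  →  g(p(a), p(g(b, g(p(b), p(b)))))   [R2 at 2.1.2]
3. g(p(a), p(g(b, g(p(b), p(b)))))  →  g(p(a), p(g(b, p(b))))   [R4 at 2.1.2]
4. g(p(a), p(g(b, p(b))))  →  g(p(a), p(b))   [R4 at 2.1]
5. g(p(a), p(b))  →  p(a)   [R4 at ε]

p(a)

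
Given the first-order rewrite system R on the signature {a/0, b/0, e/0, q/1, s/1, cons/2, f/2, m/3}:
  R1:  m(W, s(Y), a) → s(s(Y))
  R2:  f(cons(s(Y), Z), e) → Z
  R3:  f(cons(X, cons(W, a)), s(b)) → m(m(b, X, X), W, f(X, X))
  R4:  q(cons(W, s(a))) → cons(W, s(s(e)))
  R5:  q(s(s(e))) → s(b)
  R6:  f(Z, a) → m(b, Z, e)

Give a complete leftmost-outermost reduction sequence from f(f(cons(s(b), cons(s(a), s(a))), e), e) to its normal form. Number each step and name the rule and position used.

1. f(f(cons(s(b), cons(s(a), s(a))), e), e)  →  f(cons(s(a), s(a)), e)   [R2 at 1]
2. f(cons(s(a), s(a)), e)  →  s(a)   [R2 at ε]

s(a)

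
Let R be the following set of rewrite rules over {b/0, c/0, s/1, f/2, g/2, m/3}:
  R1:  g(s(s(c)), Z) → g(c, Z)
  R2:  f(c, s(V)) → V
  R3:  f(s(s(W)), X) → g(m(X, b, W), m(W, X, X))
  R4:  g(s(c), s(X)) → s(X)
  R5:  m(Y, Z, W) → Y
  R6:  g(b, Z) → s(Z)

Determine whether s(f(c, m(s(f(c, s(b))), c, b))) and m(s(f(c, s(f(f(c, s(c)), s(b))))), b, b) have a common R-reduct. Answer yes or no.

Reduce t₁ = s(f(c, m(s(f(c, s(b))), c, b))):
1. s(f(c, m(s(f(c, s(b))), c, b)))  →  s(f(c, s(f(c, s(b)))))   [R5 at 1.2]
2. s(f(c, s(f(c, s(b)))))  →  s(f(c, s(b)))   [R2 at 1]
3. s(f(c, s(b)))  →  s(b)   [R2 at 1]

Reduce t₂ = m(s(f(c, s(f(f(c, s(c)), s(b))))), b, b):
1. m(s(f(c, s(f(f(c, s(c)), s(b))))), b, b)  →  s(f(c, s(f(f(c, s(c)), s(b)))))   [R5 at ε]
2. s(f(c, s(f(f(c, s(c)), s(b)))))  →  s(f(f(c, s(c)), s(b)))   [R2 at 1]
3. s(f(f(c, s(c)), s(b)))  →  s(f(c, s(b)))   [R2 at 1.1]
4. s(f(c, s(b)))  →  s(b)   [R2 at 1]

yes — NF(t₁) = s(b), NF(t₂) = s(b)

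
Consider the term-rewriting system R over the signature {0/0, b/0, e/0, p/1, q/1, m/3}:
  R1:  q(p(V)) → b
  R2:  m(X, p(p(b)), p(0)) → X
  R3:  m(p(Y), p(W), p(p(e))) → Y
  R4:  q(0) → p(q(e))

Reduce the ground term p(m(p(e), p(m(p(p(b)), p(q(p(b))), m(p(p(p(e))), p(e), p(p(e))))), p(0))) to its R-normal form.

p(p(e))

1. p(m(p(e), p(m(p(p(b)), p(q(p(b))), m(p(p(p(e))), p(e), p(p(e))))), p(0)))  →  p(m(p(e), p(m(p(p(b)), p(b), m(p(p(p(e))), p(e), p(p(e))))), p(0)))   [R1 at 1.2.1.2.1]
2. p(m(p(e), p(m(p(p(b)), p(b), m(p(p(p(e))), p(e), p(p(e))))), p(0)))  →  p(m(p(e), p(m(p(p(b)), p(b), p(p(e)))), p(0)))   [R3 at 1.2.1.3]
3. p(m(p(e), p(m(p(p(b)), p(b), p(p(e)))), p(0)))  →  p(m(p(e), p(p(b)), p(0)))   [R3 at 1.2.1]
4. p(m(p(e), p(p(b)), p(0)))  →  p(p(e))   [R2 at 1]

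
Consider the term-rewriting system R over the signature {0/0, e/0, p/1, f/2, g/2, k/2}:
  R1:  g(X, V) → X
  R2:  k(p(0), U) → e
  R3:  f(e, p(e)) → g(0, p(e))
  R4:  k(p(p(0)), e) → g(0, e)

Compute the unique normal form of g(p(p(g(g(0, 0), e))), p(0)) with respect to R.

1. g(p(p(g(g(0, 0), e))), p(0))  →  p(p(g(g(0, 0), e)))   [R1 at ε]
2. p(p(g(g(0, 0), e)))  →  p(p(g(0, 0)))   [R1 at 1.1]
3. p(p(g(0, 0)))  →  p(p(0))   [R1 at 1.1]

p(p(0))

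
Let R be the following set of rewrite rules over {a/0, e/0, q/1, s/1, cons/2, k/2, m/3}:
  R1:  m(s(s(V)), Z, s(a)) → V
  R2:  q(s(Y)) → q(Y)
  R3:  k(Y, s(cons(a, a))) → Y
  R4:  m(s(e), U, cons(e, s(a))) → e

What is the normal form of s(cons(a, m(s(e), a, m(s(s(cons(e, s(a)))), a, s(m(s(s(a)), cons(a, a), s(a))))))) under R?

1. s(cons(a, m(s(e), a, m(s(s(cons(e, s(a)))), a, s(m(s(s(a)), cons(a, a), s(a)))))))  →  s(cons(a, m(s(e), a, m(s(s(cons(e, s(a)))), a, s(a)))))   [R1 at 1.2.3.3.1]
2. s(cons(a, m(s(e), a, m(s(s(cons(e, s(a)))), a, s(a)))))  →  s(cons(a, m(s(e), a, cons(e, s(a)))))   [R1 at 1.2.3]
3. s(cons(a, m(s(e), a, cons(e, s(a)))))  →  s(cons(a, e))   [R4 at 1.2]

s(cons(a, e))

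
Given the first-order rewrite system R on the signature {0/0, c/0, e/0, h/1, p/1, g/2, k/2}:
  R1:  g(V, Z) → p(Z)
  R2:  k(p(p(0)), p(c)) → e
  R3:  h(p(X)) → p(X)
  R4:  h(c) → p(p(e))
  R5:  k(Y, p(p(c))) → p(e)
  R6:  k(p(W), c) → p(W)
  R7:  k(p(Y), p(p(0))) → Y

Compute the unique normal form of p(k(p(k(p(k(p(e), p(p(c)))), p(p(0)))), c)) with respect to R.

1. p(k(p(k(p(k(p(e), p(p(c)))), p(p(0)))), c))  →  p(p(k(p(k(p(e), p(p(c)))), p(p(0)))))   [R6 at 1]
2. p(p(k(p(k(p(e), p(p(c)))), p(p(0)))))  →  p(p(k(p(e), p(p(c)))))   [R7 at 1.1]
3. p(p(k(p(e), p(p(c)))))  →  p(p(p(e)))   [R5 at 1.1]

p(p(p(e)))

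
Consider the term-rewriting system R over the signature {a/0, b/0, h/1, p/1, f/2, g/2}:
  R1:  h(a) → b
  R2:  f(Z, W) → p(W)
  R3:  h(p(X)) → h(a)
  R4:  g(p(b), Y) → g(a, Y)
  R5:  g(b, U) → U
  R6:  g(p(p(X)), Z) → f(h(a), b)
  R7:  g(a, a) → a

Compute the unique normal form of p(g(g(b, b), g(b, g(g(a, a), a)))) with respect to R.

p(a)

1. p(g(g(b, b), g(b, g(g(a, a), a))))  →  p(g(b, g(b, g(g(a, a), a))))   [R5 at 1.1]
2. p(g(b, g(b, g(g(a, a), a))))  →  p(g(b, g(g(a, a), a)))   [R5 at 1]
3. p(g(b, g(g(a, a), a)))  →  p(g(g(a, a), a))   [R5 at 1]
4. p(g(g(a, a), a))  →  p(g(a, a))   [R7 at 1.1]
5. p(g(a, a))  →  p(a)   [R7 at 1]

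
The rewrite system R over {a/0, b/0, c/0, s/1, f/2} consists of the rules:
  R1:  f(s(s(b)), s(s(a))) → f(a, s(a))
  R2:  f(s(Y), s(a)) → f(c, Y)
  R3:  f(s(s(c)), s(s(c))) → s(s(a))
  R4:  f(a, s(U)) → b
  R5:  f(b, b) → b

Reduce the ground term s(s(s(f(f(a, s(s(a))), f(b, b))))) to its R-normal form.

s(s(s(b)))

1. s(s(s(f(f(a, s(s(a))), f(b, b)))))  →  s(s(s(f(b, f(b, b)))))   [R4 at 1.1.1.1]
2. s(s(s(f(b, f(b, b)))))  →  s(s(s(f(b, b))))   [R5 at 1.1.1.2]
3. s(s(s(f(b, b))))  →  s(s(s(b)))   [R5 at 1.1.1]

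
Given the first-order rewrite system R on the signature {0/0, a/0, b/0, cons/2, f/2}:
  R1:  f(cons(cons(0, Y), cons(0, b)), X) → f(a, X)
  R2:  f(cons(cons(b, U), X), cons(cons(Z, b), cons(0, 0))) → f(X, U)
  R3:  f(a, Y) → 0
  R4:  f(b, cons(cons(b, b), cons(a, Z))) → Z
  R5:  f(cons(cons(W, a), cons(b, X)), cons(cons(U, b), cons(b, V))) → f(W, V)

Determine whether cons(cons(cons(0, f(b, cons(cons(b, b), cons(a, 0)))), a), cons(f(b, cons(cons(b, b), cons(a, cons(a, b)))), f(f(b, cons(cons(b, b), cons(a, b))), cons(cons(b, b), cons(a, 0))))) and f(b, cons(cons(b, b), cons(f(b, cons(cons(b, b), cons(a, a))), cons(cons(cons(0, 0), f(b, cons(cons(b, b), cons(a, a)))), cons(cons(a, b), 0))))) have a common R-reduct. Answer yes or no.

Reduce t₁ = cons(cons(cons(0, f(b, cons(cons(b, b), cons(a, 0)))), a), cons(f(b, cons(cons(b, b), cons(a, cons(a, b)))), f(f(b, cons(cons(b, b), cons(a, b))), cons(cons(b, b), cons(a, 0))))):
1. cons(cons(cons(0, f(b, cons(cons(b, b), cons(a, 0)))), a), cons(f(b, cons(cons(b, b), cons(a, cons(a, b)))), f(f(b, cons(cons(b, b), cons(a, b))), cons(cons(b, b), cons(a, 0)))))  →  cons(cons(cons(0, 0), a), cons(f(b, cons(cons(b, b), cons(a, cons(a, b)))), f(f(b, cons(cons(b, b), cons(a, b))), cons(cons(b, b), cons(a, 0)))))   [R4 at 1.1.2]
2. cons(cons(cons(0, 0), a), cons(f(b, cons(cons(b, b), cons(a, cons(a, b)))), f(f(b, cons(cons(b, b), cons(a, b))), cons(cons(b, b), cons(a, 0)))))  →  cons(cons(cons(0, 0), a), cons(cons(a, b), f(f(b, cons(cons(b, b), cons(a, b))), cons(cons(b, b), cons(a, 0)))))   [R4 at 2.1]
3. cons(cons(cons(0, 0), a), cons(cons(a, b), f(f(b, cons(cons(b, b), cons(a, b))), cons(cons(b, b), cons(a, 0)))))  →  cons(cons(cons(0, 0), a), cons(cons(a, b), f(b, cons(cons(b, b), cons(a, 0)))))   [R4 at 2.2.1]
4. cons(cons(cons(0, 0), a), cons(cons(a, b), f(b, cons(cons(b, b), cons(a, 0)))))  →  cons(cons(cons(0, 0), a), cons(cons(a, b), 0))   [R4 at 2.2]

Reduce t₂ = f(b, cons(cons(b, b), cons(f(b, cons(cons(b, b), cons(a, a))), cons(cons(cons(0, 0), f(b, cons(cons(b, b), cons(a, a)))), cons(cons(a, b), 0))))):
1. f(b, cons(cons(b, b), cons(f(b, cons(cons(b, b), cons(a, a))), cons(cons(cons(0, 0), f(b, cons(cons(b, b), cons(a, a)))), cons(cons(a, b), 0)))))  →  f(b, cons(cons(b, b), cons(a, cons(cons(cons(0, 0), f(b, cons(cons(b, b), cons(a, a)))), cons(cons(a, b), 0)))))   [R4 at 2.2.1]
2. f(b, cons(cons(b, b), cons(a, cons(cons(cons(0, 0), f(b, cons(cons(b, b), cons(a, a)))), cons(cons(a, b), 0)))))  →  cons(cons(cons(0, 0), f(b, cons(cons(b, b), cons(a, a)))), cons(cons(a, b), 0))   [R4 at ε]
3. cons(cons(cons(0, 0), f(b, cons(cons(b, b), cons(a, a)))), cons(cons(a, b), 0))  →  cons(cons(cons(0, 0), a), cons(cons(a, b), 0))   [R4 at 1.2]

yes — NF(t₁) = cons(cons(cons(0, 0), a), cons(cons(a, b), 0)), NF(t₂) = cons(cons(cons(0, 0), a), cons(cons(a, b), 0))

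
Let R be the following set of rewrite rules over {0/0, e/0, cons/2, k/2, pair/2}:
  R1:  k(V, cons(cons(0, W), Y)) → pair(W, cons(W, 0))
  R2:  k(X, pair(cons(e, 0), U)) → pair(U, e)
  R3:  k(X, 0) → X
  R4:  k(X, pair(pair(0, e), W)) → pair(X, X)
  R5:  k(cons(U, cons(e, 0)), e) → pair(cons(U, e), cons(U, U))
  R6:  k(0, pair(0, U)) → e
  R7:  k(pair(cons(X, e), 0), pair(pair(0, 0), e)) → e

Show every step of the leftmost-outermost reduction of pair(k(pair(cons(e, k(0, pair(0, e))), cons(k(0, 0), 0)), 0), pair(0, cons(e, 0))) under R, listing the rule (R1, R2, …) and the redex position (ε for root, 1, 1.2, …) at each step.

1. pair(k(pair(cons(e, k(0, pair(0, e))), cons(k(0, 0), 0)), 0), pair(0, cons(e, 0)))  →  pair(pair(cons(e, k(0, pair(0, e))), cons(k(0, 0), 0)), pair(0, cons(e, 0)))   [R3 at 1]
2. pair(pair(cons(e, k(0, pair(0, e))), cons(k(0, 0), 0)), pair(0, cons(e, 0)))  →  pair(pair(cons(e, e), cons(k(0, 0), 0)), pair(0, cons(e, 0)))   [R6 at 1.1.2]
3. pair(pair(cons(e, e), cons(k(0, 0), 0)), pair(0, cons(e, 0)))  →  pair(pair(cons(e, e), cons(0, 0)), pair(0, cons(e, 0)))   [R3 at 1.2.1]

pair(pair(cons(e, e), cons(0, 0)), pair(0, cons(e, 0)))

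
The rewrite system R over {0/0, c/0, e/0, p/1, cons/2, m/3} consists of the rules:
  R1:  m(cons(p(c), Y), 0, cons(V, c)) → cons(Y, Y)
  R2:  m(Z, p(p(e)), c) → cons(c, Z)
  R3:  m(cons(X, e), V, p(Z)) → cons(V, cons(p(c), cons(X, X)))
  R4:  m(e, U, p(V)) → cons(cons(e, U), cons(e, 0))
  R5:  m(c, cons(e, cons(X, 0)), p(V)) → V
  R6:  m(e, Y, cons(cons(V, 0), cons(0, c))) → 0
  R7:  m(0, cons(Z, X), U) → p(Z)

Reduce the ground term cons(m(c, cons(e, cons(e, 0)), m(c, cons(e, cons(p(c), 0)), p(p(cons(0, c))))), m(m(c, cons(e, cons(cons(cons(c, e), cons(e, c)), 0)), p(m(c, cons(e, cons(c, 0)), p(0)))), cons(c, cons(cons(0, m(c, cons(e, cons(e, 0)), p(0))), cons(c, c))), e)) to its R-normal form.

1. cons(m(c, cons(e, cons(e, 0)), m(c, cons(e, cons(p(c), 0)), p(p(cons(0, c))))), m(m(c, cons(e, cons(cons(cons(c, e), cons(e, c)), 0)), p(m(c, cons(e, cons(c, 0)), p(0)))), cons(c, cons(cons(0, m(c, cons(e, cons(e, 0)), p(0))), cons(c, c))), e))  →  cons(m(c, cons(e, cons(e, 0)), p(cons(0, c))), m(m(c, cons(e, cons(cons(cons(c, e), cons(e, c)), 0)), p(m(c, cons(e, cons(c, 0)), p(0)))), cons(c, cons(cons(0, m(c, cons(e, cons(e, 0)), p(0))), cons(c, c))), e))   [R5 at 1.3]
2. cons(m(c, cons(e, cons(e, 0)), p(cons(0, c))), m(m(c, cons(e, cons(cons(cons(c, e), cons(e, c)), 0)), p(m(c, cons(e, cons(c, 0)), p(0)))), cons(c, cons(cons(0, m(c, cons(e, cons(e, 0)), p(0))), cons(c, c))), e))  →  cons(cons(0, c), m(m(c, cons(e, cons(cons(cons(c, e), cons(e, c)), 0)), p(m(c, cons(e, cons(c, 0)), p(0)))), cons(c, cons(cons(0, m(c, cons(e, cons(e, 0)), p(0))), cons(c, c))), e))   [R5 at 1]
3. cons(cons(0, c), m(m(c, cons(e, cons(cons(cons(c, e), cons(e, c)), 0)), p(m(c, cons(e, cons(c, 0)), p(0)))), cons(c, cons(cons(0, m(c, cons(e, cons(e, 0)), p(0))), cons(c, c))), e))  →  cons(cons(0, c), m(m(c, cons(e, cons(c, 0)), p(0)), cons(c, cons(cons(0, m(c, cons(e, cons(e, 0)), p(0))), cons(c, c))), e))   [R5 at 2.1]
4. cons(cons(0, c), m(m(c, cons(e, cons(c, 0)), p(0)), cons(c, cons(cons(0, m(c, cons(e, cons(e, 0)), p(0))), cons(c, c))), e))  →  cons(cons(0, c), m(0, cons(c, cons(cons(0, m(c, cons(e, cons(e, 0)), p(0))), cons(c, c))), e))   [R5 at 2.1]
5. cons(cons(0, c), m(0, cons(c, cons(cons(0, m(c, cons(e, cons(e, 0)), p(0))), cons(c, c))), e))  →  cons(cons(0, c), p(c))   [R7 at 2]

cons(cons(0, c), p(c))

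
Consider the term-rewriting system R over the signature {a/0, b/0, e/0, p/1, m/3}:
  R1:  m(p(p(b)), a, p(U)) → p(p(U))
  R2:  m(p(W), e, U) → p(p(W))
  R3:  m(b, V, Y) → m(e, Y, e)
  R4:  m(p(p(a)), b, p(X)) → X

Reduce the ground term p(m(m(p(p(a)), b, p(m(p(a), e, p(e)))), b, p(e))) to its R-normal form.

p(e)

1. p(m(m(p(p(a)), b, p(m(p(a), e, p(e)))), b, p(e)))  →  p(m(m(p(a), e, p(e)), b, p(e)))   [R4 at 1.1]
2. p(m(m(p(a), e, p(e)), b, p(e)))  →  p(m(p(p(a)), b, p(e)))   [R2 at 1.1]
3. p(m(p(p(a)), b, p(e)))  →  p(e)   [R4 at 1]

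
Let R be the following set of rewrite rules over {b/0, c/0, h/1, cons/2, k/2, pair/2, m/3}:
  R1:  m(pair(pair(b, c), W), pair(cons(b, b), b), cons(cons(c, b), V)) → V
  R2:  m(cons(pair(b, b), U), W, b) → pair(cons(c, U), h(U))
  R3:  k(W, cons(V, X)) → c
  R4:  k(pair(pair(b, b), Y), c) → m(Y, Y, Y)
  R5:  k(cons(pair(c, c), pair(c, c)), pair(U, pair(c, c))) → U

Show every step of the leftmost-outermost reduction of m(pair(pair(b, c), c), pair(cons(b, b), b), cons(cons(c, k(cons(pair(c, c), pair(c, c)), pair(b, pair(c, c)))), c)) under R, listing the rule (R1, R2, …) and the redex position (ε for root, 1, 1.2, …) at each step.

1. m(pair(pair(b, c), c), pair(cons(b, b), b), cons(cons(c, k(cons(pair(c, c), pair(c, c)), pair(b, pair(c, c)))), c))  →  m(pair(pair(b, c), c), pair(cons(b, b), b), cons(cons(c, b), c))   [R5 at 3.1.2]
2. m(pair(pair(b, c), c), pair(cons(b, b), b), cons(cons(c, b), c))  →  c   [R1 at ε]

c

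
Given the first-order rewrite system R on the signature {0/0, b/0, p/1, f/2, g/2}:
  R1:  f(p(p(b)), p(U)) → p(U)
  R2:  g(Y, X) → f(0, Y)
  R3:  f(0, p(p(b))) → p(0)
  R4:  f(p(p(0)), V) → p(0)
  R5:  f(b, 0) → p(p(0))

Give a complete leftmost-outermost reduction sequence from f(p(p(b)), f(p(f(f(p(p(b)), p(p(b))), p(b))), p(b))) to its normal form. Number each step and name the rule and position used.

1. f(p(p(b)), f(p(f(f(p(p(b)), p(p(b))), p(b))), p(b)))  →  f(p(p(b)), f(p(f(p(p(b)), p(b))), p(b)))   [R1 at 2.1.1.1]
2. f(p(p(b)), f(p(f(p(p(b)), p(b))), p(b)))  →  f(p(p(b)), f(p(p(b)), p(b)))   [R1 at 2.1.1]
3. f(p(p(b)), f(p(p(b)), p(b)))  →  f(p(p(b)), p(b))   [R1 at 2]
4. f(p(p(b)), p(b))  →  p(b)   [R1 at ε]

p(b)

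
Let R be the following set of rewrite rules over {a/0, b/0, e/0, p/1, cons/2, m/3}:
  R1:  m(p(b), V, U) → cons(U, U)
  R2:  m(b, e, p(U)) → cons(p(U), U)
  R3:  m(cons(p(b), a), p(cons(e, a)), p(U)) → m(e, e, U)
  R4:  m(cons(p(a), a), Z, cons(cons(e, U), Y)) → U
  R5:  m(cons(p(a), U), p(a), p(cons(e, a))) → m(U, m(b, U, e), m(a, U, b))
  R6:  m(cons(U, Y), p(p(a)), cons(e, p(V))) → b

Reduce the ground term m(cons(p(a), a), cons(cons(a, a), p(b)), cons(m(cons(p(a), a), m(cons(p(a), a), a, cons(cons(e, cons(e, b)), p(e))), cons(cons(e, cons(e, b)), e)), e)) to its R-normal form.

b

1. m(cons(p(a), a), cons(cons(a, a), p(b)), cons(m(cons(p(a), a), m(cons(p(a), a), a, cons(cons(e, cons(e, b)), p(e))), cons(cons(e, cons(e, b)), e)), e))  →  m(cons(p(a), a), cons(cons(a, a), p(b)), cons(cons(e, b), e))   [R4 at 3.1]
2. m(cons(p(a), a), cons(cons(a, a), p(b)), cons(cons(e, b), e))  →  b   [R4 at ε]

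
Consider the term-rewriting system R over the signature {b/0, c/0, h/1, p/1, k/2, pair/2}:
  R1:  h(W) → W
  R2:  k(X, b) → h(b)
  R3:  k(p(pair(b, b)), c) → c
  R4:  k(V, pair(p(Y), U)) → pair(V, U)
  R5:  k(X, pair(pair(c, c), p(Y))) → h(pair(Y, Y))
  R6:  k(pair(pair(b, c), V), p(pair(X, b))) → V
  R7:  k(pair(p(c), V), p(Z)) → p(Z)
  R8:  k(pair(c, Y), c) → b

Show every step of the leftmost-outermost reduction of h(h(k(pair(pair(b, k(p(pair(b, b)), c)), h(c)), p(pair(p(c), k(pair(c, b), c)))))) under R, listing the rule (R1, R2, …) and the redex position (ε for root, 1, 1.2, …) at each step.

c

1. h(h(k(pair(pair(b, k(p(pair(b, b)), c)), h(c)), p(pair(p(c), k(pair(c, b), c))))))  →  h(k(pair(pair(b, k(p(pair(b, b)), c)), h(c)), p(pair(p(c), k(pair(c, b), c)))))   [R1 at ε]
2. h(k(pair(pair(b, k(p(pair(b, b)), c)), h(c)), p(pair(p(c), k(pair(c, b), c)))))  →  k(pair(pair(b, k(p(pair(b, b)), c)), h(c)), p(pair(p(c), k(pair(c, b), c))))   [R1 at ε]
3. k(pair(pair(b, k(p(pair(b, b)), c)), h(c)), p(pair(p(c), k(pair(c, b), c))))  →  k(pair(pair(b, c), h(c)), p(pair(p(c), k(pair(c, b), c))))   [R3 at 1.1.2]
4. k(pair(pair(b, c), h(c)), p(pair(p(c), k(pair(c, b), c))))  →  k(pair(pair(b, c), c), p(pair(p(c), k(pair(c, b), c))))   [R1 at 1.2]
5. k(pair(pair(b, c), c), p(pair(p(c), k(pair(c, b), c))))  →  k(pair(pair(b, c), c), p(pair(p(c), b)))   [R8 at 2.1.2]
6. k(pair(pair(b, c), c), p(pair(p(c), b)))  →  c   [R6 at ε]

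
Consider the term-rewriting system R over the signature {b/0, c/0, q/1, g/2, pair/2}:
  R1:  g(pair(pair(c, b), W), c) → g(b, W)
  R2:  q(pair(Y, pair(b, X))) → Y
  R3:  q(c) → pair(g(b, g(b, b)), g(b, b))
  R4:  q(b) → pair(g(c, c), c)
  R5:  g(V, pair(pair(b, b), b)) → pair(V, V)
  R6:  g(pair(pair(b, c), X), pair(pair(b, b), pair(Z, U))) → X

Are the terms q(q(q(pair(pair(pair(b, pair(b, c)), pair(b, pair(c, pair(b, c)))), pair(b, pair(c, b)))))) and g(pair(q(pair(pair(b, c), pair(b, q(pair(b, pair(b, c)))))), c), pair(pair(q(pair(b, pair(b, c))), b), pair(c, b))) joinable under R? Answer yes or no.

no — NF(t₁) = b, NF(t₂) = c

Reduce t₁ = q(q(q(pair(pair(pair(b, pair(b, c)), pair(b, pair(c, pair(b, c)))), pair(b, pair(c, b)))))):
1. q(q(q(pair(pair(pair(b, pair(b, c)), pair(b, pair(c, pair(b, c)))), pair(b, pair(c, b))))))  →  q(q(pair(pair(b, pair(b, c)), pair(b, pair(c, pair(b, c))))))   [R2 at 1.1]
2. q(q(pair(pair(b, pair(b, c)), pair(b, pair(c, pair(b, c))))))  →  q(pair(b, pair(b, c)))   [R2 at 1]
3. q(pair(b, pair(b, c)))  →  b   [R2 at ε]

Reduce t₂ = g(pair(q(pair(pair(b, c), pair(b, q(pair(b, pair(b, c)))))), c), pair(pair(q(pair(b, pair(b, c))), b), pair(c, b))):
1. g(pair(q(pair(pair(b, c), pair(b, q(pair(b, pair(b, c)))))), c), pair(pair(q(pair(b, pair(b, c))), b), pair(c, b)))  →  g(pair(pair(b, c), c), pair(pair(q(pair(b, pair(b, c))), b), pair(c, b)))   [R2 at 1.1]
2. g(pair(pair(b, c), c), pair(pair(q(pair(b, pair(b, c))), b), pair(c, b)))  →  g(pair(pair(b, c), c), pair(pair(b, b), pair(c, b)))   [R2 at 2.1.1]
3. g(pair(pair(b, c), c), pair(pair(b, b), pair(c, b)))  →  c   [R6 at ε]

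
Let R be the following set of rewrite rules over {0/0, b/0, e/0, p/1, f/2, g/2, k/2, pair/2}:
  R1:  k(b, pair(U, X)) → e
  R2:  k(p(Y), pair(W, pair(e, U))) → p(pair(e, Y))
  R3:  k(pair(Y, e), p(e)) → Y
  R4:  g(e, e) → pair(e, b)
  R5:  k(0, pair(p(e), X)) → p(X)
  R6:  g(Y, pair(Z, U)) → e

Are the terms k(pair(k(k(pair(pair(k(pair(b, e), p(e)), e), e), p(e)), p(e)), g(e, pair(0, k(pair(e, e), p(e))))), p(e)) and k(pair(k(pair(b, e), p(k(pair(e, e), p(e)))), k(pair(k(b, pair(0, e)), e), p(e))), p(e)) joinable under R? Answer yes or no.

Reduce t₁ = k(pair(k(k(pair(pair(k(pair(b, e), p(e)), e), e), p(e)), p(e)), g(e, pair(0, k(pair(e, e), p(e))))), p(e)):
1. k(pair(k(k(pair(pair(k(pair(b, e), p(e)), e), e), p(e)), p(e)), g(e, pair(0, k(pair(e, e), p(e))))), p(e))  →  k(pair(k(pair(k(pair(b, e), p(e)), e), p(e)), g(e, pair(0, k(pair(e, e), p(e))))), p(e))   [R3 at 1.1.1]
2. k(pair(k(pair(k(pair(b, e), p(e)), e), p(e)), g(e, pair(0, k(pair(e, e), p(e))))), p(e))  →  k(pair(k(pair(b, e), p(e)), g(e, pair(0, k(pair(e, e), p(e))))), p(e))   [R3 at 1.1]
3. k(pair(k(pair(b, e), p(e)), g(e, pair(0, k(pair(e, e), p(e))))), p(e))  →  k(pair(b, g(e, pair(0, k(pair(e, e), p(e))))), p(e))   [R3 at 1.1]
4. k(pair(b, g(e, pair(0, k(pair(e, e), p(e))))), p(e))  →  k(pair(b, e), p(e))   [R6 at 1.2]
5. k(pair(b, e), p(e))  →  b   [R3 at ε]

Reduce t₂ = k(pair(k(pair(b, e), p(k(pair(e, e), p(e)))), k(pair(k(b, pair(0, e)), e), p(e))), p(e)):
1. k(pair(k(pair(b, e), p(k(pair(e, e), p(e)))), k(pair(k(b, pair(0, e)), e), p(e))), p(e))  →  k(pair(k(pair(b, e), p(e)), k(pair(k(b, pair(0, e)), e), p(e))), p(e))   [R3 at 1.1.2.1]
2. k(pair(k(pair(b, e), p(e)), k(pair(k(b, pair(0, e)), e), p(e))), p(e))  →  k(pair(b, k(pair(k(b, pair(0, e)), e), p(e))), p(e))   [R3 at 1.1]
3. k(pair(b, k(pair(k(b, pair(0, e)), e), p(e))), p(e))  →  k(pair(b, k(b, pair(0, e))), p(e))   [R3 at 1.2]
4. k(pair(b, k(b, pair(0, e))), p(e))  →  k(pair(b, e), p(e))   [R1 at 1.2]
5. k(pair(b, e), p(e))  →  b   [R3 at ε]

yes — NF(t₁) = b, NF(t₂) = b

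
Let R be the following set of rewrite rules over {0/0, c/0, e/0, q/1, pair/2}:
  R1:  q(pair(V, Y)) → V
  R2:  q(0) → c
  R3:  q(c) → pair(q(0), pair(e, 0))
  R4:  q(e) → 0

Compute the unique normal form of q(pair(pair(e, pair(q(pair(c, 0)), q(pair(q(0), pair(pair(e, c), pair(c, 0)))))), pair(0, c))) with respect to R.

1. q(pair(pair(e, pair(q(pair(c, 0)), q(pair(q(0), pair(pair(e, c), pair(c, 0)))))), pair(0, c)))  →  pair(e, pair(q(pair(c, 0)), q(pair(q(0), pair(pair(e, c), pair(c, 0))))))   [R1 at ε]
2. pair(e, pair(q(pair(c, 0)), q(pair(q(0), pair(pair(e, c), pair(c, 0))))))  →  pair(e, pair(c, q(pair(q(0), pair(pair(e, c), pair(c, 0))))))   [R1 at 2.1]
3. pair(e, pair(c, q(pair(q(0), pair(pair(e, c), pair(c, 0))))))  →  pair(e, pair(c, q(0)))   [R1 at 2.2]
4. pair(e, pair(c, q(0)))  →  pair(e, pair(c, c))   [R2 at 2.2]

pair(e, pair(c, c))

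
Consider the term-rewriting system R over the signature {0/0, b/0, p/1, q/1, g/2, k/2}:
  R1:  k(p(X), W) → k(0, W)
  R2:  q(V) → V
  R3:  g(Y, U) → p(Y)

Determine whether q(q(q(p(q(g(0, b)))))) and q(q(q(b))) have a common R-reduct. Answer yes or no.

no — NF(t₁) = p(p(0)), NF(t₂) = b

Reduce t₁ = q(q(q(p(q(g(0, b)))))):
1. q(q(q(p(q(g(0, b))))))  →  q(q(p(q(g(0, b)))))   [R2 at ε]
2. q(q(p(q(g(0, b)))))  →  q(p(q(g(0, b))))   [R2 at ε]
3. q(p(q(g(0, b))))  →  p(q(g(0, b)))   [R2 at ε]
4. p(q(g(0, b)))  →  p(g(0, b))   [R2 at 1]
5. p(g(0, b))  →  p(p(0))   [R3 at 1]

Reduce t₂ = q(q(q(b))):
1. q(q(q(b)))  →  q(q(b))   [R2 at ε]
2. q(q(b))  →  q(b)   [R2 at ε]
3. q(b)  →  b   [R2 at ε]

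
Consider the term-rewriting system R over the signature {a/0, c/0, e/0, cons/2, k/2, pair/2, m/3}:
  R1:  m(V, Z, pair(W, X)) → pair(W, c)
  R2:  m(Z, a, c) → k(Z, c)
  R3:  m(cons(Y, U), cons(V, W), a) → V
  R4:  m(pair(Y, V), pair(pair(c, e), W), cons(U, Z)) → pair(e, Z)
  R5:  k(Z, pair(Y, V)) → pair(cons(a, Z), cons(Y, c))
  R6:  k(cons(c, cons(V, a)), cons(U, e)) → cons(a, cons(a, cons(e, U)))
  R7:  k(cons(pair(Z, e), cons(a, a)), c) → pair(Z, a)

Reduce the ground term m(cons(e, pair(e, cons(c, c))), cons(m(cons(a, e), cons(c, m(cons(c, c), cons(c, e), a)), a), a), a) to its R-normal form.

1. m(cons(e, pair(e, cons(c, c))), cons(m(cons(a, e), cons(c, m(cons(c, c), cons(c, e), a)), a), a), a)  →  m(cons(a, e), cons(c, m(cons(c, c), cons(c, e), a)), a)   [R3 at ε]
2. m(cons(a, e), cons(c, m(cons(c, c), cons(c, e), a)), a)  →  c   [R3 at ε]

c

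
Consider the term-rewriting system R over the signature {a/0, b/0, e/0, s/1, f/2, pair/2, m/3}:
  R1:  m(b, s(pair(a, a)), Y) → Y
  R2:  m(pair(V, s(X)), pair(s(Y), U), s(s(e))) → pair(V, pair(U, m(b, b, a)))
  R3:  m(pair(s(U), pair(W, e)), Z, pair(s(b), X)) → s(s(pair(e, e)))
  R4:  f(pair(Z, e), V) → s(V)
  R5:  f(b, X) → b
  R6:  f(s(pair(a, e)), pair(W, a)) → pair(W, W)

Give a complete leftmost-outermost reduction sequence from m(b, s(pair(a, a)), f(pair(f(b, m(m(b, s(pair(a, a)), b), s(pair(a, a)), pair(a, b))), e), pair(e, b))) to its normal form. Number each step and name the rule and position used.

1. m(b, s(pair(a, a)), f(pair(f(b, m(m(b, s(pair(a, a)), b), s(pair(a, a)), pair(a, b))), e), pair(e, b)))  →  f(pair(f(b, m(m(b, s(pair(a, a)), b), s(pair(a, a)), pair(a, b))), e), pair(e, b))   [R1 at ε]
2. f(pair(f(b, m(m(b, s(pair(a, a)), b), s(pair(a, a)), pair(a, b))), e), pair(e, b))  →  s(pair(e, b))   [R4 at ε]

s(pair(e, b))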